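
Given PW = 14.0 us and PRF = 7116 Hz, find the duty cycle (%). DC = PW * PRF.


DC = 14.0e-6 * 7116 * 100 = 9.96%

9.96%


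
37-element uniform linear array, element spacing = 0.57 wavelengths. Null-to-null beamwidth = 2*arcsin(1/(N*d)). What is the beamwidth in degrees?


1/(N*d) = 1/(37*0.57) = 0.047416
BW = 2*arcsin(0.047416) = 5.4 degrees

5.4 degrees


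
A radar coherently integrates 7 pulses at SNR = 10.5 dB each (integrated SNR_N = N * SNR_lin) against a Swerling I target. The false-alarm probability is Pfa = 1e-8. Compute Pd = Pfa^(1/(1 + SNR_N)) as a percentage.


SNR_lin = 10^(10.5/10) = 11.22018
SNR_N = 7 * 11.22018 = 78.54126
1/(1 + SNR_N) = 1/79.54126 = 0.0125721
Pd = (1e-8)^0.0125721 = 0.79327
Pd = 79.3%

79.3%


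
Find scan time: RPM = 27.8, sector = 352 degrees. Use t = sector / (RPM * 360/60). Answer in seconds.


t = 352 / (27.8 * 360) * 60 = 2.11 s

2.11 s


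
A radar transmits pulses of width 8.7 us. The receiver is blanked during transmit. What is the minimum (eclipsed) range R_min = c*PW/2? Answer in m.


R_min = 3e8 * 8.7e-6 / 2 = 1305.0 m

1305.0 m


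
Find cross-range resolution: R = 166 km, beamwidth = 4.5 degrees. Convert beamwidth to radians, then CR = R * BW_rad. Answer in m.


BW_rad = 0.078539816
CR = 166000 * 0.078539816 = 13037.6 m

13037.6 m


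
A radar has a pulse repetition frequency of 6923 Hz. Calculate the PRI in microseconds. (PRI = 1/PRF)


PRI = 1/6923 = 0.000144446 s = 144.4 us

144.4 us


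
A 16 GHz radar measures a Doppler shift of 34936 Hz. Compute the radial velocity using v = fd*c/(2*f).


v = 34936 * 3e8 / (2 * 16000000000.0) = 327.5 m/s

327.5 m/s


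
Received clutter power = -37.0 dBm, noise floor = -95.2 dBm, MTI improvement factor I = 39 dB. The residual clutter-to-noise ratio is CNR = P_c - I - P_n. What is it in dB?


CNR = -37.0 - 39 - (-95.2) = 19.2 dB

19.2 dB


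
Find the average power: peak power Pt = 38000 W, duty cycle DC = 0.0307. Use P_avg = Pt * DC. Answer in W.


P_avg = 38000 * 0.0307 = 1166.6 W

1166.6 W


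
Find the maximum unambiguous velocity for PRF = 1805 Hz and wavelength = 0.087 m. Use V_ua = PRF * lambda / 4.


V_ua = 1805 * 0.087 / 4 = 39.3 m/s

39.3 m/s


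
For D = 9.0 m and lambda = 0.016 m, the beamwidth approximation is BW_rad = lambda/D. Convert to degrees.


BW_rad = 0.016 / 9.0 = 0.001778
BW_deg = 0.1 degrees

0.1 degrees


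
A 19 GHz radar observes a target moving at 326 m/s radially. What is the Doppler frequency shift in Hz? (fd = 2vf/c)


fd = 2 * 326 * 19000000000.0 / 3e8 = 41293.3 Hz

41293.3 Hz


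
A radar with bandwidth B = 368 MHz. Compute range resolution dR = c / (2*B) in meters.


dR = 3e8 / (2 * 368000000.0) = 0.41 m

0.41 m


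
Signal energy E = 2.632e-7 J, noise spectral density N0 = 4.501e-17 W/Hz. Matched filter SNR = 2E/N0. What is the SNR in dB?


SNR_lin = 2 * 2.632e-7 / 4.501e-17 = 1.17e10
SNR_dB = 10*log10(1.17e10) = 100.7 dB

100.7 dB


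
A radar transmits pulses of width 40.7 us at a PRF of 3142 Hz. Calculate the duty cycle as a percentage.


DC = 40.7e-6 * 3142 * 100 = 12.79%

12.79%


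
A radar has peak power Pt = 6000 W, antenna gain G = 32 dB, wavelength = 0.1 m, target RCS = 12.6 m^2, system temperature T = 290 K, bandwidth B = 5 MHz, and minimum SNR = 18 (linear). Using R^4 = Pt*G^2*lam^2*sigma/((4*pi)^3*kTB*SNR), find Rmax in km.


G_lin = 10^(32/10) = 1584.893192
R^4 = 6000 * 1584.893192^2 * 0.1^2 * 12.6 / ((4*pi)^3 * 1.38e-23 * 290 * 5000000.0 * 18)
R^4 = 2.65688e18 m^4
R_max = (2.65688e18)^(1/4) = 40373.2 m = 40.4 km

40.4 km


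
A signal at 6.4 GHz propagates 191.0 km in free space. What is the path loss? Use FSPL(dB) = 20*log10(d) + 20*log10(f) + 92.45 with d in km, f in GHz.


20*log10(191.0) = 45.62
20*log10(6.4) = 16.12
FSPL = 154.2 dB

154.2 dB


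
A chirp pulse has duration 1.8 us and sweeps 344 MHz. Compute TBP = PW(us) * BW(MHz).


TBP = 1.8 * 344 = 619.2

619.2


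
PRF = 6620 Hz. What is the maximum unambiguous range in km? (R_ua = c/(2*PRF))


R_ua = 3e8 / (2 * 6620) = 22658.6 m = 22.7 km

22.7 km


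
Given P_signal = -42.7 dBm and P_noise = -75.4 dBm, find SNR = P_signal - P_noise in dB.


SNR = -42.7 - (-75.4) = 32.7 dB

32.7 dB


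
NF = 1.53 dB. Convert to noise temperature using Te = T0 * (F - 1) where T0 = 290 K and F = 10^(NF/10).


NF_lin = 10^(1.53/10) = 1.422329
Te = 290 * (1.422329 - 1) = 122.5 K

122.5 K


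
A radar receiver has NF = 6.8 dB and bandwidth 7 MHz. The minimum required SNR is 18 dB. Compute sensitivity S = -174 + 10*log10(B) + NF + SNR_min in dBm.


10*log10(7000000.0) = 68.45
S = -174 + 68.45 + 6.8 + 18 = -80.7 dBm

-80.7 dBm


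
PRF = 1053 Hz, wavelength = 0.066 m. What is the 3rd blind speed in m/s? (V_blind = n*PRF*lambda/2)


V_blind = 3 * 1053 * 0.066 / 2 = 104.2 m/s

104.2 m/s


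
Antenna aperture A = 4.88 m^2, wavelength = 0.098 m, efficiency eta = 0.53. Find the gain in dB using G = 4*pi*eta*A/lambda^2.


G_linear = 4*pi*0.53*4.88/0.098^2 = 3384.18
G_dB = 10*log10(3384.18) = 35.3 dB

35.3 dB


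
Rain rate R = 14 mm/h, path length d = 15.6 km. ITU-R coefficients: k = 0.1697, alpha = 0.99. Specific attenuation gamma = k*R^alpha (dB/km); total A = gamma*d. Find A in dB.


gamma = 0.1697 * 14^0.99 = 2.313921 dB/km
A = 2.313921 * 15.6 = 36.1 dB

36.1 dB


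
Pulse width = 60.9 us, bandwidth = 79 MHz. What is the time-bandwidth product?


TBP = 60.9 * 79 = 4811.1

4811.1


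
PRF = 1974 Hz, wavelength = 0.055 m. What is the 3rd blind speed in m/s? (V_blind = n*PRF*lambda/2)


V_blind = 3 * 1974 * 0.055 / 2 = 162.9 m/s

162.9 m/s


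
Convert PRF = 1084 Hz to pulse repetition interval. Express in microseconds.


PRI = 1/1084 = 0.0009225092 s = 922.5 us

922.5 us


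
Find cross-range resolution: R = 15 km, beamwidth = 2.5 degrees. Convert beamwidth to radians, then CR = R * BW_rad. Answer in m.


BW_rad = 0.043633231
CR = 15000 * 0.043633231 = 654.5 m

654.5 m


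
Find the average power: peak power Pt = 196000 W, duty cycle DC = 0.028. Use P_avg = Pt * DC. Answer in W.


P_avg = 196000 * 0.028 = 5488.0 W

5488.0 W


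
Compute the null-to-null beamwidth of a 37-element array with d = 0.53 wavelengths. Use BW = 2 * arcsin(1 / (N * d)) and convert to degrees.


1/(N*d) = 1/(37*0.53) = 0.050994
BW = 2*arcsin(0.050994) = 5.8 degrees

5.8 degrees


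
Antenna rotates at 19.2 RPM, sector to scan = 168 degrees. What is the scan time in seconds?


t = 168 / (19.2 * 360) * 60 = 1.46 s

1.46 s


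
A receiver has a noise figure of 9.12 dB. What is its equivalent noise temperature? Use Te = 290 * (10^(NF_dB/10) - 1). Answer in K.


NF_lin = 10^(9.12/10) = 8.165824
Te = 290 * (8.165824 - 1) = 2078.1 K

2078.1 K


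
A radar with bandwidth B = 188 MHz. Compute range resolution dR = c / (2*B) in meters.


dR = 3e8 / (2 * 188000000.0) = 0.8 m

0.8 m


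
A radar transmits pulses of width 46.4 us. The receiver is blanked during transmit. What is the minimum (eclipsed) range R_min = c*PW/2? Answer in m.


R_min = 3e8 * 46.4e-6 / 2 = 6960.0 m

6960.0 m


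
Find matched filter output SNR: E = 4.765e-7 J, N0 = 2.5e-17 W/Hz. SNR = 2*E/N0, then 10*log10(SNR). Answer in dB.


SNR_lin = 2 * 4.765e-7 / 2.5e-17 = 3.812e10
SNR_dB = 10*log10(3.812e10) = 105.8 dB

105.8 dB


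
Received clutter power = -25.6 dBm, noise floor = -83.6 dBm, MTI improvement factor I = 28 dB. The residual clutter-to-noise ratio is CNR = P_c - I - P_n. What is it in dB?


CNR = -25.6 - 28 - (-83.6) = 30.0 dB

30.0 dB


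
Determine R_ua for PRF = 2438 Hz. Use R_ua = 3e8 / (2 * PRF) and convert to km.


R_ua = 3e8 / (2 * 2438) = 61525.8 m = 61.5 km

61.5 km


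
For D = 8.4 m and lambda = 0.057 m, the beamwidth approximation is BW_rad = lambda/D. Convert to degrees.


BW_rad = 0.057 / 8.4 = 0.006786
BW_deg = 0.39 degrees

0.39 degrees


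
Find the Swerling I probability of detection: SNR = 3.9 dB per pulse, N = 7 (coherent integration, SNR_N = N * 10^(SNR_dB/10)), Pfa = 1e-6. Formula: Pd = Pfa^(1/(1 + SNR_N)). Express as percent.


SNR_lin = 10^(3.9/10) = 2.45471
SNR_N = 7 * 2.45471 = 17.18297
1/(1 + SNR_N) = 1/18.18297 = 0.0549965
Pd = (1e-6)^0.0549965 = 0.46776
Pd = 46.8%

46.8%


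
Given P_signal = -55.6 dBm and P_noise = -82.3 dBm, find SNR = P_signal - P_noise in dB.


SNR = -55.6 - (-82.3) = 26.7 dB

26.7 dB


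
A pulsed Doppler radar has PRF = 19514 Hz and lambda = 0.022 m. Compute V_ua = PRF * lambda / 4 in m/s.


V_ua = 19514 * 0.022 / 4 = 107.3 m/s

107.3 m/s


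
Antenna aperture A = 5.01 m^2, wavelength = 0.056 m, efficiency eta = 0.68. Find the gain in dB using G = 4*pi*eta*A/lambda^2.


G_linear = 4*pi*0.68*5.01/0.056^2 = 13651.5
G_dB = 10*log10(13651.5) = 41.4 dB

41.4 dB


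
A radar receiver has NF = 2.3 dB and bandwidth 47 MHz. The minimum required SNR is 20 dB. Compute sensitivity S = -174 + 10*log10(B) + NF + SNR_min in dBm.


10*log10(47000000.0) = 76.72
S = -174 + 76.72 + 2.3 + 20 = -75.0 dBm

-75.0 dBm


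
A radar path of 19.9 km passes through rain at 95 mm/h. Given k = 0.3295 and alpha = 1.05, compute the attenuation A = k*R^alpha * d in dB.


gamma = 0.3295 * 95^1.05 = 39.306575 dB/km
A = 39.306575 * 19.9 = 782.2 dB

782.2 dB


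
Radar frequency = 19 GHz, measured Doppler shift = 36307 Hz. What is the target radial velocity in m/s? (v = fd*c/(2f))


v = 36307 * 3e8 / (2 * 19000000000.0) = 286.6 m/s

286.6 m/s


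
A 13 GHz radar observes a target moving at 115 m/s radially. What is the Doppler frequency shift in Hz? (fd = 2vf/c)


fd = 2 * 115 * 13000000000.0 / 3e8 = 9966.7 Hz

9966.7 Hz


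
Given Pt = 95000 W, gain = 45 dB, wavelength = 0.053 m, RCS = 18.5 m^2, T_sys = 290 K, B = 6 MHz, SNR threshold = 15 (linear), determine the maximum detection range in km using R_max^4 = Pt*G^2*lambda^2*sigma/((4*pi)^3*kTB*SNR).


G_lin = 10^(45/10) = 31622.776602
R^4 = 95000 * 31622.776602^2 * 0.053^2 * 18.5 / ((4*pi)^3 * 1.38e-23 * 290 * 6000000.0 * 15)
R^4 = 6.90713e21 m^4
R_max = (6.90713e21)^(1/4) = 288286.6 m = 288.3 km

288.3 km


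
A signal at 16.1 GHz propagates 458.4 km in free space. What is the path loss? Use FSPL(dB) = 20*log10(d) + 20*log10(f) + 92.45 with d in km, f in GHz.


20*log10(458.4) = 53.22
20*log10(16.1) = 24.14
FSPL = 169.8 dB

169.8 dB


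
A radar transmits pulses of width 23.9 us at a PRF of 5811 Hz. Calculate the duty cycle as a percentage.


DC = 23.9e-6 * 5811 * 100 = 13.89%

13.89%


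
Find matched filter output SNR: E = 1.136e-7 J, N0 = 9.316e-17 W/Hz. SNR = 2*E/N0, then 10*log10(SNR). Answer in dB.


SNR_lin = 2 * 1.136e-7 / 9.316e-17 = 2.439e9
SNR_dB = 10*log10(2.439e9) = 93.9 dB

93.9 dB


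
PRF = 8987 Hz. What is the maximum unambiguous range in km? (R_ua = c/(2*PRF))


R_ua = 3e8 / (2 * 8987) = 16690.8 m = 16.7 km

16.7 km


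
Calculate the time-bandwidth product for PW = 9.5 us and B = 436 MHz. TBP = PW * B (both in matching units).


TBP = 9.5 * 436 = 4142.0

4142.0


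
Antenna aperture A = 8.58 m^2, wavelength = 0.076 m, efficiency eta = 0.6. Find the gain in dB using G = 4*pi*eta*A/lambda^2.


G_linear = 4*pi*0.6*8.58/0.076^2 = 11200.08
G_dB = 10*log10(11200.08) = 40.5 dB

40.5 dB


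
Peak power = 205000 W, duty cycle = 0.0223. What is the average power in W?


P_avg = 205000 * 0.0223 = 4571.5 W

4571.5 W


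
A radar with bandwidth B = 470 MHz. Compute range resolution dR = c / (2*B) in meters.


dR = 3e8 / (2 * 470000000.0) = 0.32 m

0.32 m


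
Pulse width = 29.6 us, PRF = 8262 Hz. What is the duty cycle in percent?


DC = 29.6e-6 * 8262 * 100 = 24.46%

24.46%


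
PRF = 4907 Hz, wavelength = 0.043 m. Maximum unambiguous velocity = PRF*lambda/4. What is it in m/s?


V_ua = 4907 * 0.043 / 4 = 52.8 m/s

52.8 m/s


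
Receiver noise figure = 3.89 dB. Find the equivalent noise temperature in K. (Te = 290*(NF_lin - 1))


NF_lin = 10^(3.89/10) = 2.449063
Te = 290 * (2.449063 - 1) = 420.2 K

420.2 K


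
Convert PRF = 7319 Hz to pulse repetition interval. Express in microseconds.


PRI = 1/7319 = 0.0001366307 s = 136.6 us

136.6 us


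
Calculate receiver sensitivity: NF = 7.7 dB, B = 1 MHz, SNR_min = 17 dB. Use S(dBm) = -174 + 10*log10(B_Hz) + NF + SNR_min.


10*log10(1000000.0) = 60.0
S = -174 + 60.0 + 7.7 + 17 = -89.3 dBm

-89.3 dBm


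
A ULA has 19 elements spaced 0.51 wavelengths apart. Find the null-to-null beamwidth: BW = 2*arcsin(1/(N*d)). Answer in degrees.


1/(N*d) = 1/(19*0.51) = 0.103199
BW = 2*arcsin(0.103199) = 11.8 degrees

11.8 degrees


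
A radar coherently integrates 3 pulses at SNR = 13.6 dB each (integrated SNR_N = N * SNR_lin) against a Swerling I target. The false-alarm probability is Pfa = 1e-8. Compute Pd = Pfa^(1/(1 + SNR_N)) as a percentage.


SNR_lin = 10^(13.6/10) = 22.90868
SNR_N = 3 * 22.90868 = 68.72604
1/(1 + SNR_N) = 1/69.72604 = 0.0143418
Pd = (1e-8)^0.0143418 = 0.76783
Pd = 76.8%

76.8%


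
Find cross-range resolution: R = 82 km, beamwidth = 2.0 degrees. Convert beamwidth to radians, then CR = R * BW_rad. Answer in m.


BW_rad = 0.034906585
CR = 82000 * 0.034906585 = 2862.3 m

2862.3 m


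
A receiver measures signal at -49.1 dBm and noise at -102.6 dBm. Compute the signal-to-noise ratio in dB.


SNR = -49.1 - (-102.6) = 53.5 dB

53.5 dB


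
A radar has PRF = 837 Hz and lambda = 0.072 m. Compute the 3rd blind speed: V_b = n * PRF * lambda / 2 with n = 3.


V_blind = 3 * 837 * 0.072 / 2 = 90.4 m/s

90.4 m/s


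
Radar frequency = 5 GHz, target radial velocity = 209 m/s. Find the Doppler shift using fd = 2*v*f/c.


fd = 2 * 209 * 5000000000.0 / 3e8 = 6966.7 Hz

6966.7 Hz


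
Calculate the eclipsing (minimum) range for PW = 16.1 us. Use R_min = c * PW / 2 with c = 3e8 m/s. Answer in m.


R_min = 3e8 * 16.1e-6 / 2 = 2415.0 m

2415.0 m


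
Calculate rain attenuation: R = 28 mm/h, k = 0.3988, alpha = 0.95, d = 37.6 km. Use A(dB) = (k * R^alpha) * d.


gamma = 0.3988 * 28^0.95 = 9.452687 dB/km
A = 9.452687 * 37.6 = 355.42 dB

355.42 dB


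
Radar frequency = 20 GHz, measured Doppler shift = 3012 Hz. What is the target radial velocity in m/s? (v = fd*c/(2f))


v = 3012 * 3e8 / (2 * 20000000000.0) = 22.6 m/s

22.6 m/s


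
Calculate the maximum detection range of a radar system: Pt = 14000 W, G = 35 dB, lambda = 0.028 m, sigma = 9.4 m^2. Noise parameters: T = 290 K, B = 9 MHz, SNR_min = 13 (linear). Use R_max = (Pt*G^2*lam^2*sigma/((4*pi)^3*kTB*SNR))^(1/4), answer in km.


G_lin = 10^(35/10) = 3162.27766
R^4 = 14000 * 3162.27766^2 * 0.028^2 * 9.4 / ((4*pi)^3 * 1.38e-23 * 290 * 9000000.0 * 13)
R^4 = 1.1104e18 m^4
R_max = (1.1104e18)^(1/4) = 32461.6 m = 32.5 km

32.5 km


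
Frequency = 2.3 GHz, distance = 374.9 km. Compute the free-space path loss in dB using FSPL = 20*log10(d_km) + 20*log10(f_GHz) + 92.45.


20*log10(374.9) = 51.48
20*log10(2.3) = 7.23
FSPL = 151.2 dB

151.2 dB


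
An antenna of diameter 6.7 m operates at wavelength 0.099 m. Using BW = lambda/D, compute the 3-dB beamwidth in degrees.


BW_rad = 0.099 / 6.7 = 0.014776
BW_deg = 0.85 degrees

0.85 degrees


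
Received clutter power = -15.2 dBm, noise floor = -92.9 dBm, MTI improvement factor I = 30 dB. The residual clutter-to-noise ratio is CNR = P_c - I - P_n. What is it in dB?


CNR = -15.2 - 30 - (-92.9) = 47.7 dB

47.7 dB


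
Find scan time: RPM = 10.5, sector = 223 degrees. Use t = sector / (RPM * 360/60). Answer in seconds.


t = 223 / (10.5 * 360) * 60 = 3.54 s

3.54 s


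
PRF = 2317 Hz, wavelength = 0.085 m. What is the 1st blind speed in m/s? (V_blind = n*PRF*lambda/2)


V_blind = 1 * 2317 * 0.085 / 2 = 98.5 m/s

98.5 m/s


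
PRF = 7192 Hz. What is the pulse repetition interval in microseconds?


PRI = 1/7192 = 0.0001390434 s = 139.0 us

139.0 us


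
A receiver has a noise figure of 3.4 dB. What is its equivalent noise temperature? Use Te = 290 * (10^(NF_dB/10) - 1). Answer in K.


NF_lin = 10^(3.4/10) = 2.187762
Te = 290 * (2.187762 - 1) = 344.5 K

344.5 K


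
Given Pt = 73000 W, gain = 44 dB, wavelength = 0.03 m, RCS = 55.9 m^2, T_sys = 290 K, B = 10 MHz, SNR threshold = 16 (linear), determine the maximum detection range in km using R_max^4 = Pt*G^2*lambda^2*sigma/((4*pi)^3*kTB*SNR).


G_lin = 10^(44/10) = 25118.864315
R^4 = 73000 * 25118.864315^2 * 0.03^2 * 55.9 / ((4*pi)^3 * 1.38e-23 * 290 * 10000000.0 * 16)
R^4 = 1.82369e21 m^4
R_max = (1.82369e21)^(1/4) = 206651.1 m = 206.7 km

206.7 km


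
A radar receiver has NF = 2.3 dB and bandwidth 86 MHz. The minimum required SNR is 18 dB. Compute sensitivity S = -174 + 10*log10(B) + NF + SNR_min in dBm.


10*log10(86000000.0) = 79.34
S = -174 + 79.34 + 2.3 + 18 = -74.4 dBm

-74.4 dBm


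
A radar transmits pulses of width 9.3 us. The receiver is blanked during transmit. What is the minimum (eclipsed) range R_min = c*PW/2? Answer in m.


R_min = 3e8 * 9.3e-6 / 2 = 1395.0 m

1395.0 m


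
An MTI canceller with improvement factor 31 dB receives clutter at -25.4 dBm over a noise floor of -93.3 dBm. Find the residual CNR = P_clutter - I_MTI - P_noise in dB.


CNR = -25.4 - 31 - (-93.3) = 36.9 dB

36.9 dB


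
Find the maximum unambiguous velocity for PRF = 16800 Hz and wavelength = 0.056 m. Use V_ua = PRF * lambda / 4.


V_ua = 16800 * 0.056 / 4 = 235.2 m/s

235.2 m/s


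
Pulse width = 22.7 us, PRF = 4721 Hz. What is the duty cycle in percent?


DC = 22.7e-6 * 4721 * 100 = 10.72%

10.72%


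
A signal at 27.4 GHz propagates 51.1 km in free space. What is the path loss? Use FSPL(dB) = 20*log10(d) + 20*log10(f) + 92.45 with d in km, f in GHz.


20*log10(51.1) = 34.17
20*log10(27.4) = 28.76
FSPL = 155.4 dB

155.4 dB


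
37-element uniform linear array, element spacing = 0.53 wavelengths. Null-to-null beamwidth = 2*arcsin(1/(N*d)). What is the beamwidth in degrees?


1/(N*d) = 1/(37*0.53) = 0.050994
BW = 2*arcsin(0.050994) = 5.8 degrees

5.8 degrees


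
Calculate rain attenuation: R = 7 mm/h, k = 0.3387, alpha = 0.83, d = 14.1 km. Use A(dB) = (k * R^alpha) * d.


gamma = 0.3387 * 7^0.83 = 1.703125 dB/km
A = 1.703125 * 14.1 = 24.01 dB

24.01 dB


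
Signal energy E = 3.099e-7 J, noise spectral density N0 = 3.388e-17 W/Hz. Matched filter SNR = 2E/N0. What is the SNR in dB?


SNR_lin = 2 * 3.099e-7 / 3.388e-17 = 1.829e10
SNR_dB = 10*log10(1.829e10) = 102.6 dB

102.6 dB


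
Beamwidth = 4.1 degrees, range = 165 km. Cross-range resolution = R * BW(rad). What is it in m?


BW_rad = 0.071558499
CR = 165000 * 0.071558499 = 11807.2 m

11807.2 m


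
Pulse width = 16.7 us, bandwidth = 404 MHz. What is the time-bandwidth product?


TBP = 16.7 * 404 = 6746.8

6746.8


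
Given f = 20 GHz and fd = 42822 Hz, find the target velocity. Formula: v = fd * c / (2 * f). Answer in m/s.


v = 42822 * 3e8 / (2 * 20000000000.0) = 321.2 m/s

321.2 m/s


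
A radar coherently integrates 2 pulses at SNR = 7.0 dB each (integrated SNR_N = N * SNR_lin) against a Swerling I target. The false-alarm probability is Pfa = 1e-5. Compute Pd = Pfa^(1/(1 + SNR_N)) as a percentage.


SNR_lin = 10^(7.0/10) = 5.01187
SNR_N = 2 * 5.01187 = 10.02374
1/(1 + SNR_N) = 1/11.02374 = 0.0907133
Pd = (1e-5)^0.0907133 = 0.35191
Pd = 35.2%

35.2%


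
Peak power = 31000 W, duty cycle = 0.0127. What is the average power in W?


P_avg = 31000 * 0.0127 = 393.7 W

393.7 W


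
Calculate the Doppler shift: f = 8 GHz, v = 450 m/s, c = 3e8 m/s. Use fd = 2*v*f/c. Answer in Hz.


fd = 2 * 450 * 8000000000.0 / 3e8 = 24000.0 Hz

24000.0 Hz


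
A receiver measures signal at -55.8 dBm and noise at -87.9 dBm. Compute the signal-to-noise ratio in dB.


SNR = -55.8 - (-87.9) = 32.1 dB

32.1 dB


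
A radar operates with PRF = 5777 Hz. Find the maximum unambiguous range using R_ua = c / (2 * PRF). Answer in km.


R_ua = 3e8 / (2 * 5777) = 25965.0 m = 26.0 km

26.0 km


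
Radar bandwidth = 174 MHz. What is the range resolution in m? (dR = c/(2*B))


dR = 3e8 / (2 * 174000000.0) = 0.86 m

0.86 m


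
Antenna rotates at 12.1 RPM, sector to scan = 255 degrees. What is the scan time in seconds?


t = 255 / (12.1 * 360) * 60 = 3.51 s

3.51 s


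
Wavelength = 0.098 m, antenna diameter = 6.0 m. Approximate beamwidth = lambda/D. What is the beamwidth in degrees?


BW_rad = 0.098 / 6.0 = 0.016333
BW_deg = 0.94 degrees

0.94 degrees


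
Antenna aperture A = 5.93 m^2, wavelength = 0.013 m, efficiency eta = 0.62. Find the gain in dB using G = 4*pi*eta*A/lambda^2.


G_linear = 4*pi*0.62*5.93/0.013^2 = 273381.76
G_dB = 10*log10(273381.76) = 54.4 dB

54.4 dB


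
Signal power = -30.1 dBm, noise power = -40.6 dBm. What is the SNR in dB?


SNR = -30.1 - (-40.6) = 10.5 dB

10.5 dB


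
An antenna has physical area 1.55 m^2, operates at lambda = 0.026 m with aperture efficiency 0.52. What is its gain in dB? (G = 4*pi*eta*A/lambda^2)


G_linear = 4*pi*0.52*1.55/0.026^2 = 14982.98
G_dB = 10*log10(14982.98) = 41.8 dB

41.8 dB


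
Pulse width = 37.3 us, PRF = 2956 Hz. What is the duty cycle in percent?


DC = 37.3e-6 * 2956 * 100 = 11.03%

11.03%


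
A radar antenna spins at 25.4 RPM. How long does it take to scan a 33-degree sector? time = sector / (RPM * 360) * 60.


t = 33 / (25.4 * 360) * 60 = 0.22 s

0.22 s


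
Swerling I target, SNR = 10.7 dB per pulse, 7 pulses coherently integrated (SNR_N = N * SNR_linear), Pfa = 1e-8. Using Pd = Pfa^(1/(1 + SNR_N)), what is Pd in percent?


SNR_lin = 10^(10.7/10) = 11.74898
SNR_N = 7 * 11.74898 = 82.24286
1/(1 + SNR_N) = 1/83.24286 = 0.012013
Pd = (1e-8)^0.012013 = 0.80149
Pd = 80.1%

80.1%


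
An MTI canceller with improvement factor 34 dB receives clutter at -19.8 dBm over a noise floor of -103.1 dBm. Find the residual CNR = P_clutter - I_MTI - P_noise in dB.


CNR = -19.8 - 34 - (-103.1) = 49.3 dB

49.3 dB


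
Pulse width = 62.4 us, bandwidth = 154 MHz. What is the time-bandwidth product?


TBP = 62.4 * 154 = 9609.6

9609.6


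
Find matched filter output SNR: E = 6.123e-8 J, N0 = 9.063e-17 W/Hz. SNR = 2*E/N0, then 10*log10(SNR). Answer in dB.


SNR_lin = 2 * 6.123e-8 / 9.063e-17 = 1.351e9
SNR_dB = 10*log10(1.351e9) = 91.3 dB

91.3 dB


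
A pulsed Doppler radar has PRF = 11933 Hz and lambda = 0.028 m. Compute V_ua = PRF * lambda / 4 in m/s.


V_ua = 11933 * 0.028 / 4 = 83.5 m/s

83.5 m/s


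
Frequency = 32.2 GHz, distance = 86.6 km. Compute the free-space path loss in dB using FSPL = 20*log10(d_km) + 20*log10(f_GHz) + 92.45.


20*log10(86.6) = 38.75
20*log10(32.2) = 30.16
FSPL = 161.4 dB

161.4 dB


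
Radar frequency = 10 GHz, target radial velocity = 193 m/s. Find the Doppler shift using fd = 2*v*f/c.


fd = 2 * 193 * 10000000000.0 / 3e8 = 12866.7 Hz

12866.7 Hz


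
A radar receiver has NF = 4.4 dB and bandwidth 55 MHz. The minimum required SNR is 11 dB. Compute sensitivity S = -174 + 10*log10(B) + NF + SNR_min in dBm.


10*log10(55000000.0) = 77.4
S = -174 + 77.4 + 4.4 + 11 = -81.2 dBm

-81.2 dBm


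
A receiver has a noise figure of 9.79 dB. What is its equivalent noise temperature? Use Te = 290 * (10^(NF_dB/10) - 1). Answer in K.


NF_lin = 10^(9.79/10) = 9.527962
Te = 290 * (9.527962 - 1) = 2473.1 K

2473.1 K


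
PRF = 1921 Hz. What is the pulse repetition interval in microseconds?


PRI = 1/1921 = 0.0005205622 s = 520.6 us

520.6 us


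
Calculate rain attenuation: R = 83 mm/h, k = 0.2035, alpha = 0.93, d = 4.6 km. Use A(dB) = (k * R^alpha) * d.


gamma = 0.2035 * 83^0.93 = 12.396727 dB/km
A = 12.396727 * 4.6 = 57.02 dB

57.02 dB


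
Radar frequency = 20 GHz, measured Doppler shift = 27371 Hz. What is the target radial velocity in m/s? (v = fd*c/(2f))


v = 27371 * 3e8 / (2 * 20000000000.0) = 205.3 m/s

205.3 m/s


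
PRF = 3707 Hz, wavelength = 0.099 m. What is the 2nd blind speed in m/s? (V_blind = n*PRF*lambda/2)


V_blind = 2 * 3707 * 0.099 / 2 = 367.0 m/s

367.0 m/s


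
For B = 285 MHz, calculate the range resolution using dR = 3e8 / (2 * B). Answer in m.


dR = 3e8 / (2 * 285000000.0) = 0.53 m

0.53 m


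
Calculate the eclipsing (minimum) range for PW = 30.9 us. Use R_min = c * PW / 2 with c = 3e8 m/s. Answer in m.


R_min = 3e8 * 30.9e-6 / 2 = 4635.0 m

4635.0 m


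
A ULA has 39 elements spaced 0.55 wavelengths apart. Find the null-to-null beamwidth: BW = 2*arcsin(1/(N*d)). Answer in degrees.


1/(N*d) = 1/(39*0.55) = 0.04662
BW = 2*arcsin(0.04662) = 5.3 degrees

5.3 degrees


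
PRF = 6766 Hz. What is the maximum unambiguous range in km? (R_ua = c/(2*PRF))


R_ua = 3e8 / (2 * 6766) = 22169.7 m = 22.2 km

22.2 km


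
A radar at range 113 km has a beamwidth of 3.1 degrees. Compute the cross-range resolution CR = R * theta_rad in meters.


BW_rad = 0.054105207
CR = 113000 * 0.054105207 = 6113.9 m

6113.9 m


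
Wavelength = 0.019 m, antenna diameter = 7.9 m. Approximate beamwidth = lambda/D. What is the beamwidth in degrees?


BW_rad = 0.019 / 7.9 = 0.002405
BW_deg = 0.14 degrees

0.14 degrees


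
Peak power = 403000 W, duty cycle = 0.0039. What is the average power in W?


P_avg = 403000 * 0.0039 = 1571.7 W

1571.7 W


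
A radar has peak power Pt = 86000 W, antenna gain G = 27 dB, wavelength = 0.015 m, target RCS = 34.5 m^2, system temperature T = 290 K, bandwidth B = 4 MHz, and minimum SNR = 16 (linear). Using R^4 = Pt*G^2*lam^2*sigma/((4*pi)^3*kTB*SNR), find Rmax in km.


G_lin = 10^(27/10) = 501.187234
R^4 = 86000 * 501.187234^2 * 0.015^2 * 34.5 / ((4*pi)^3 * 1.38e-23 * 290 * 4000000.0 * 16)
R^4 = 3.29924e17 m^4
R_max = (3.29924e17)^(1/4) = 23966.4 m = 24.0 km

24.0 km


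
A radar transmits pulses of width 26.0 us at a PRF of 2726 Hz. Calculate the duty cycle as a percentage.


DC = 26.0e-6 * 2726 * 100 = 7.09%

7.09%


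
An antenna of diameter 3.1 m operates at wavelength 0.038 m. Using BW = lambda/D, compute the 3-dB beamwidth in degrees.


BW_rad = 0.038 / 3.1 = 0.012258
BW_deg = 0.7 degrees

0.7 degrees


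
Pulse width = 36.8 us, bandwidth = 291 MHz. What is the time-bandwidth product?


TBP = 36.8 * 291 = 10708.8

10708.8


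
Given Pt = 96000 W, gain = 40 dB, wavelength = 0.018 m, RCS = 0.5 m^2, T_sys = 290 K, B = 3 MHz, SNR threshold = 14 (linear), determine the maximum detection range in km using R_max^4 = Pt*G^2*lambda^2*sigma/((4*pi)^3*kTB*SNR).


G_lin = 10^(40/10) = 10000.0
R^4 = 96000 * 10000.0^2 * 0.018^2 * 0.5 / ((4*pi)^3 * 1.38e-23 * 290 * 3000000.0 * 14)
R^4 = 4.66262e18 m^4
R_max = (4.66262e18)^(1/4) = 46468.4 m = 46.5 km

46.5 km


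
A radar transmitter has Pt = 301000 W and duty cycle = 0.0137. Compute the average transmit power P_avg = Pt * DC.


P_avg = 301000 * 0.0137 = 4123.7 W

4123.7 W


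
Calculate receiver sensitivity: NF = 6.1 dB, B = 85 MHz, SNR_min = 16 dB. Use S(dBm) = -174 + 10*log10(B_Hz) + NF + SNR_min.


10*log10(85000000.0) = 79.29
S = -174 + 79.29 + 6.1 + 16 = -72.6 dBm

-72.6 dBm


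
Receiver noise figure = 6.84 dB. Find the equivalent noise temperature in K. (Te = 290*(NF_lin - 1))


NF_lin = 10^(6.84/10) = 4.830588
Te = 290 * (4.830588 - 1) = 1110.9 K

1110.9 K


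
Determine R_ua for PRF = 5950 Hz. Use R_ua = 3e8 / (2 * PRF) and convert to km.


R_ua = 3e8 / (2 * 5950) = 25210.1 m = 25.2 km

25.2 km


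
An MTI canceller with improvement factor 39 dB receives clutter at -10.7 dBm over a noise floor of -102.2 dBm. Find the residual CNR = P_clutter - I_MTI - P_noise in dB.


CNR = -10.7 - 39 - (-102.2) = 52.5 dB

52.5 dB


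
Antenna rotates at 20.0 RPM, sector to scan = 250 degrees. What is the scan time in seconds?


t = 250 / (20.0 * 360) * 60 = 2.08 s

2.08 s


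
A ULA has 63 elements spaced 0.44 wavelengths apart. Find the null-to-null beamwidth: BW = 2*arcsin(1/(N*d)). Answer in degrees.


1/(N*d) = 1/(63*0.44) = 0.036075
BW = 2*arcsin(0.036075) = 4.1 degrees

4.1 degrees


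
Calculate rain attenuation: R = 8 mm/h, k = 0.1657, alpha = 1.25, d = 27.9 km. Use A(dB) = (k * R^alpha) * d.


gamma = 0.1657 * 8^1.25 = 2.229385 dB/km
A = 2.229385 * 27.9 = 62.2 dB

62.2 dB


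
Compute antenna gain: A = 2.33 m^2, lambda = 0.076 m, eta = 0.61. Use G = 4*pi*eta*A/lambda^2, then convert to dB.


G_linear = 4*pi*0.61*2.33/0.076^2 = 3092.21
G_dB = 10*log10(3092.21) = 34.9 dB

34.9 dB


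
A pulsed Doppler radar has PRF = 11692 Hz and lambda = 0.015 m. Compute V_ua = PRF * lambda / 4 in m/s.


V_ua = 11692 * 0.015 / 4 = 43.8 m/s

43.8 m/s


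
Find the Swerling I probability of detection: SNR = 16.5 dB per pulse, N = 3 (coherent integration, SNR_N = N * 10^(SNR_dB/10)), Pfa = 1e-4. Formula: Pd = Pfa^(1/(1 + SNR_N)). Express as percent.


SNR_lin = 10^(16.5/10) = 44.66836
SNR_N = 3 * 44.66836 = 134.00508
1/(1 + SNR_N) = 1/135.00508 = 0.0074071
Pd = (1e-4)^0.0074071 = 0.93405
Pd = 93.4%

93.4%


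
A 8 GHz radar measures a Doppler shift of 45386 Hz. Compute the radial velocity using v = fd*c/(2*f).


v = 45386 * 3e8 / (2 * 8000000000.0) = 851.0 m/s

851.0 m/s


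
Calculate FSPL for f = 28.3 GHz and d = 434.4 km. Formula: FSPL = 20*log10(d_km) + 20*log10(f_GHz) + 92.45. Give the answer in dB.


20*log10(434.4) = 52.76
20*log10(28.3) = 29.04
FSPL = 174.2 dB

174.2 dB


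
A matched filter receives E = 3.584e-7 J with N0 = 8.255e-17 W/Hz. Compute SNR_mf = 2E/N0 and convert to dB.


SNR_lin = 2 * 3.584e-7 / 8.255e-17 = 8.683e9
SNR_dB = 10*log10(8.683e9) = 99.4 dB

99.4 dB


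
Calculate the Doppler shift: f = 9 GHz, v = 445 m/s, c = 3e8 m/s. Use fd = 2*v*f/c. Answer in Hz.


fd = 2 * 445 * 9000000000.0 / 3e8 = 26700.0 Hz

26700.0 Hz


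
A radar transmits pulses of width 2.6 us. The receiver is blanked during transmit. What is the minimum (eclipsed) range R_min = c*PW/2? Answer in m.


R_min = 3e8 * 2.6e-6 / 2 = 390.0 m

390.0 m


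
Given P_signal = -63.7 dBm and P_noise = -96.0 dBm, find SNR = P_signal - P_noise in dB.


SNR = -63.7 - (-96.0) = 32.3 dB

32.3 dB


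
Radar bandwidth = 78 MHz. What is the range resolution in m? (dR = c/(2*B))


dR = 3e8 / (2 * 78000000.0) = 1.92 m

1.92 m


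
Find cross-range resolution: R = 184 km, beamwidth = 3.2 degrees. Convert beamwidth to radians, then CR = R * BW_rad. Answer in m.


BW_rad = 0.055850536
CR = 184000 * 0.055850536 = 10276.5 m

10276.5 m


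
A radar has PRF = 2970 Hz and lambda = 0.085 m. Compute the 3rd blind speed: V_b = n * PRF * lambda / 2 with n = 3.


V_blind = 3 * 2970 * 0.085 / 2 = 378.7 m/s

378.7 m/s


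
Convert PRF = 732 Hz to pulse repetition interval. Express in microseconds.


PRI = 1/732 = 0.0013661202 s = 1366.1 us

1366.1 us


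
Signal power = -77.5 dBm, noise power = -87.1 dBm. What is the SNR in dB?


SNR = -77.5 - (-87.1) = 9.6 dB

9.6 dB


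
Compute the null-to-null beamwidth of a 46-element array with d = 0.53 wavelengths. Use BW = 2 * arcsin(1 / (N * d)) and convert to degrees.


1/(N*d) = 1/(46*0.53) = 0.041017
BW = 2*arcsin(0.041017) = 4.7 degrees

4.7 degrees


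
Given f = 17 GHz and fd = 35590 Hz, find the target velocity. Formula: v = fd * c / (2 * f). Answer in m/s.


v = 35590 * 3e8 / (2 * 17000000000.0) = 314.0 m/s

314.0 m/s


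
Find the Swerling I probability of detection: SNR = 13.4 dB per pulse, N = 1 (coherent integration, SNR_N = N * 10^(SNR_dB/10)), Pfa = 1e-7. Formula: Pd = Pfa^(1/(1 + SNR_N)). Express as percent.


SNR_lin = 10^(13.4/10) = 21.87762
SNR_N = 1 * 21.87762 = 21.87762
1/(1 + SNR_N) = 1/22.87762 = 0.0437108
Pd = (1e-7)^0.0437108 = 0.49434
Pd = 49.4%

49.4%


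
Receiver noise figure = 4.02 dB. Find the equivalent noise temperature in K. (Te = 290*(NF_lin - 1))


NF_lin = 10^(4.02/10) = 2.523481
Te = 290 * (2.523481 - 1) = 441.8 K

441.8 K


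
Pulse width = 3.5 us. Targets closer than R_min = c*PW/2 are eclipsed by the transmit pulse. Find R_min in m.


R_min = 3e8 * 3.5e-6 / 2 = 525.0 m

525.0 m


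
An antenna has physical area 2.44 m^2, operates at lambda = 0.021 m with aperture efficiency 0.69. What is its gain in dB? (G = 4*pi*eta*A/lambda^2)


G_linear = 4*pi*0.69*2.44/0.021^2 = 47974.47
G_dB = 10*log10(47974.47) = 46.8 dB

46.8 dB


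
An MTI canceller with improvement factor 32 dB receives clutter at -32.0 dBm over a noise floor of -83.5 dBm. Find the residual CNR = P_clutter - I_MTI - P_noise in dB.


CNR = -32.0 - 32 - (-83.5) = 19.5 dB

19.5 dB


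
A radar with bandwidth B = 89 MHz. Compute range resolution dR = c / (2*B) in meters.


dR = 3e8 / (2 * 89000000.0) = 1.69 m

1.69 m


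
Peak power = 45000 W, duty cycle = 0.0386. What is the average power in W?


P_avg = 45000 * 0.0386 = 1737.0 W

1737.0 W


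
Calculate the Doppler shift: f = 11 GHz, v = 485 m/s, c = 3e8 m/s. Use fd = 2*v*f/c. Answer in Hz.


fd = 2 * 485 * 11000000000.0 / 3e8 = 35566.7 Hz

35566.7 Hz


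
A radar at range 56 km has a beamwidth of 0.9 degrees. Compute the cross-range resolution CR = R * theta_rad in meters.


BW_rad = 0.015707963
CR = 56000 * 0.015707963 = 879.6 m

879.6 m


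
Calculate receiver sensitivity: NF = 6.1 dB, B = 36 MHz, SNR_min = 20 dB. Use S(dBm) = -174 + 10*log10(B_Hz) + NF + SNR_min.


10*log10(36000000.0) = 75.56
S = -174 + 75.56 + 6.1 + 20 = -72.3 dBm

-72.3 dBm


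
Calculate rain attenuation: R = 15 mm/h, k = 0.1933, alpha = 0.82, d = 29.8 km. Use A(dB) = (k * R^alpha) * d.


gamma = 0.1933 * 15^0.82 = 1.780847 dB/km
A = 1.780847 * 29.8 = 53.07 dB

53.07 dB


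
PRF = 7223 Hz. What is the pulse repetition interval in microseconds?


PRI = 1/7223 = 0.0001384466 s = 138.4 us

138.4 us


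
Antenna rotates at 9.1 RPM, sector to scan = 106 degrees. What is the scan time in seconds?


t = 106 / (9.1 * 360) * 60 = 1.94 s

1.94 s


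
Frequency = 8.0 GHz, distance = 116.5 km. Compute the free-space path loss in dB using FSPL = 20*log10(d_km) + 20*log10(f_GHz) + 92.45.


20*log10(116.5) = 41.33
20*log10(8.0) = 18.06
FSPL = 151.8 dB

151.8 dB


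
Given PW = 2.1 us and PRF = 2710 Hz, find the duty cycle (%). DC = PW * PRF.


DC = 2.1e-6 * 2710 * 100 = 0.57%

0.57%


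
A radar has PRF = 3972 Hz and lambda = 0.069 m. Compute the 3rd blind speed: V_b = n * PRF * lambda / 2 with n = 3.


V_blind = 3 * 3972 * 0.069 / 2 = 411.1 m/s

411.1 m/s


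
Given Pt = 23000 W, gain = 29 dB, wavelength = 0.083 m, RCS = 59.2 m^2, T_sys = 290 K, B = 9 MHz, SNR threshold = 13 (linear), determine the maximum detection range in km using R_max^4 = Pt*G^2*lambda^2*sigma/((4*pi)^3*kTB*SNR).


G_lin = 10^(29/10) = 794.328235
R^4 = 23000 * 794.328235^2 * 0.083^2 * 59.2 / ((4*pi)^3 * 1.38e-23 * 290 * 9000000.0 * 13)
R^4 = 6.36962e18 m^4
R_max = (6.36962e18)^(1/4) = 50237.5 m = 50.2 km

50.2 km


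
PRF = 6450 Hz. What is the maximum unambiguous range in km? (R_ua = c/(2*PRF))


R_ua = 3e8 / (2 * 6450) = 23255.8 m = 23.3 km

23.3 km


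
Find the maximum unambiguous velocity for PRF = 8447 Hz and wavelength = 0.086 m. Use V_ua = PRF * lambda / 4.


V_ua = 8447 * 0.086 / 4 = 181.6 m/s

181.6 m/s


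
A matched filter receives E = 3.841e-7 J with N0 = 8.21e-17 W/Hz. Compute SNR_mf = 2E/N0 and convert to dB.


SNR_lin = 2 * 3.841e-7 / 8.21e-17 = 9.357e9
SNR_dB = 10*log10(9.357e9) = 99.7 dB

99.7 dB


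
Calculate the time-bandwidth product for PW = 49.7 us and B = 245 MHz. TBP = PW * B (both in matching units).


TBP = 49.7 * 245 = 12176.5

12176.5


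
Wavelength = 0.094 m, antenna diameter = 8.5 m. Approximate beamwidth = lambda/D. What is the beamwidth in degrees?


BW_rad = 0.094 / 8.5 = 0.011059
BW_deg = 0.63 degrees

0.63 degrees


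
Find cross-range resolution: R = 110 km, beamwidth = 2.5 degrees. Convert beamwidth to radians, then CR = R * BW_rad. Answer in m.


BW_rad = 0.043633231
CR = 110000 * 0.043633231 = 4799.7 m

4799.7 m


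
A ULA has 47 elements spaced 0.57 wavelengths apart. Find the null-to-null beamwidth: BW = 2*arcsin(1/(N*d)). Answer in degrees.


1/(N*d) = 1/(47*0.57) = 0.037327
BW = 2*arcsin(0.037327) = 4.3 degrees

4.3 degrees


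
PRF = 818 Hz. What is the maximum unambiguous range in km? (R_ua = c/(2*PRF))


R_ua = 3e8 / (2 * 818) = 183374.1 m = 183.4 km

183.4 km


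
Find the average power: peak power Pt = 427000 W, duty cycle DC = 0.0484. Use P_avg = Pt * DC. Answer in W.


P_avg = 427000 * 0.0484 = 20666.8 W

20666.8 W


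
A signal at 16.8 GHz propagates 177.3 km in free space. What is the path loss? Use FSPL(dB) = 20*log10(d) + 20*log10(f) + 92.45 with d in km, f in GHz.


20*log10(177.3) = 44.97
20*log10(16.8) = 24.51
FSPL = 161.9 dB

161.9 dB


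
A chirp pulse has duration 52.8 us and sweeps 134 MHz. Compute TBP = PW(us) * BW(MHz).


TBP = 52.8 * 134 = 7075.2

7075.2


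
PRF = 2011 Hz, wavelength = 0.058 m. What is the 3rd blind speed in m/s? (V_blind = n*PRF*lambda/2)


V_blind = 3 * 2011 * 0.058 / 2 = 175.0 m/s

175.0 m/s


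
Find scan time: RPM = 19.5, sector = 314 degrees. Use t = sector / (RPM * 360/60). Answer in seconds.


t = 314 / (19.5 * 360) * 60 = 2.68 s

2.68 s


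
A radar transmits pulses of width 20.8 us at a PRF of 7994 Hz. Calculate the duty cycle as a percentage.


DC = 20.8e-6 * 7994 * 100 = 16.63%

16.63%


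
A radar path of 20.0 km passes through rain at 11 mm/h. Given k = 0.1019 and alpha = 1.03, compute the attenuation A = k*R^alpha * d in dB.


gamma = 0.1019 * 11^1.03 = 1.204505 dB/km
A = 1.204505 * 20.0 = 24.09 dB

24.09 dB


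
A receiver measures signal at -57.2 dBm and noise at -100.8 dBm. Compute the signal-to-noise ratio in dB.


SNR = -57.2 - (-100.8) = 43.6 dB

43.6 dB


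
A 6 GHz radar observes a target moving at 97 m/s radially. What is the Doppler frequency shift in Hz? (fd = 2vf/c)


fd = 2 * 97 * 6000000000.0 / 3e8 = 3880.0 Hz

3880.0 Hz


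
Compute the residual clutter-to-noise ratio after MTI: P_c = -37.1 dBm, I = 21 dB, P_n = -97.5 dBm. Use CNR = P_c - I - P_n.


CNR = -37.1 - 21 - (-97.5) = 39.4 dB

39.4 dB


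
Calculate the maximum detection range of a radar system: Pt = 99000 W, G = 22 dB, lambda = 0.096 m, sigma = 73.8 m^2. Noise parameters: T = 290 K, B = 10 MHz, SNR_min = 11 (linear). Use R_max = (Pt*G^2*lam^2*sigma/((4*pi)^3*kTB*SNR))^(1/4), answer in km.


G_lin = 10^(22/10) = 158.489319
R^4 = 99000 * 158.489319^2 * 0.096^2 * 73.8 / ((4*pi)^3 * 1.38e-23 * 290 * 10000000.0 * 11)
R^4 = 1.93613e18 m^4
R_max = (1.93613e18)^(1/4) = 37302.1 m = 37.3 km

37.3 km


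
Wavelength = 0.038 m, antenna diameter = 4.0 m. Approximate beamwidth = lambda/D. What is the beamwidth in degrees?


BW_rad = 0.038 / 4.0 = 0.0095
BW_deg = 0.54 degrees

0.54 degrees


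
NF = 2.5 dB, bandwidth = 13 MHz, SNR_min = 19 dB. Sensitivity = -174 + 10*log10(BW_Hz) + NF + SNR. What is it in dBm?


10*log10(13000000.0) = 71.14
S = -174 + 71.14 + 2.5 + 19 = -81.4 dBm

-81.4 dBm


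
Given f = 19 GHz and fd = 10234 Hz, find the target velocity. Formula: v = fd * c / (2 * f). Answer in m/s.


v = 10234 * 3e8 / (2 * 19000000000.0) = 80.8 m/s

80.8 m/s


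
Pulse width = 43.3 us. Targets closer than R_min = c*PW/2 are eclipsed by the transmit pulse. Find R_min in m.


R_min = 3e8 * 43.3e-6 / 2 = 6495.0 m

6495.0 m


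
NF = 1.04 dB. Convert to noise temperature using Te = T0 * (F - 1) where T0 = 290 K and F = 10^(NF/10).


NF_lin = 10^(1.04/10) = 1.270574
Te = 290 * (1.270574 - 1) = 78.5 K

78.5 K


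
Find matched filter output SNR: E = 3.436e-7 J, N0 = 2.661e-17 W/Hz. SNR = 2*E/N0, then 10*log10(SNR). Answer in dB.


SNR_lin = 2 * 3.436e-7 / 2.661e-17 = 2.582e10
SNR_dB = 10*log10(2.582e10) = 104.1 dB

104.1 dB
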